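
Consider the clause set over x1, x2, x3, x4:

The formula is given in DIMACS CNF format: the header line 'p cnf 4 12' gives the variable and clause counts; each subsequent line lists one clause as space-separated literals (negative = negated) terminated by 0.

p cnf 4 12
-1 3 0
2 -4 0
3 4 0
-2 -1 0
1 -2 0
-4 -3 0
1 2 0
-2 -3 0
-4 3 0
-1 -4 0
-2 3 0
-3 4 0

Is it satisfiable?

Unsatisfiable

Try x1 = False.
(¬x2) alone gives x2 = False.
Now (x2) is unsatisfied and unit — conflict.
So x1 must be the other value — set x1 = True.
(x3) alone gives x3 = True.
(¬x2) alone gives x2 = False.
(¬x4) alone gives x4 = False.
Now (x4) is unsatisfied and unit — conflict.
Either choice for x1 ends in contradiction.
No assignment satisfies every clause.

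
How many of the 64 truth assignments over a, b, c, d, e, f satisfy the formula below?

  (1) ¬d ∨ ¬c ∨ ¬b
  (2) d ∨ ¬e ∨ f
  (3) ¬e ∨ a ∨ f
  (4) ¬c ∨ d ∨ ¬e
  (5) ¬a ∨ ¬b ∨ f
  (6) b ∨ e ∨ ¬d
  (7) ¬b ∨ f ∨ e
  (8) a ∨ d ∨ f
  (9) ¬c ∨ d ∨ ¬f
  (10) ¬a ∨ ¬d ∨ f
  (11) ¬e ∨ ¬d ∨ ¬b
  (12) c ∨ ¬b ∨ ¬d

14

There are 2^6 = 64 truth assignments over (a, b, c, d, e, f).
Split on e. With e = True, the clauses containing e are satisfied and ¬e drops from the rest; 8 of the 2^5 = 32 assignments to the other variables satisfy what remains.
With e = False, by the same count on the reduced clause set, 6 assignments work.
(One model: a=F, b=F, c=F, d=F, e=F, f=T.)
Total: 8 + 6 = 14.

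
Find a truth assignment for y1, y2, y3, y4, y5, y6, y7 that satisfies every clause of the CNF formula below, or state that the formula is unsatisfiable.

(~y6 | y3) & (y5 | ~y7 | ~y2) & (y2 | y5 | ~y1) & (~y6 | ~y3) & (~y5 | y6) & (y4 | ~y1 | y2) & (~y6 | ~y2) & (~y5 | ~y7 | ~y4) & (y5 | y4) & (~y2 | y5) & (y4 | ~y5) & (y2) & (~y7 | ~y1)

UNSATISFIABLE

Unit clause (y2) forces y2 = 1.
Unit clause (~y6) forces y6 = 0.
Unit clause (~y5) forces y5 = 0.
But (y5) is also a unit clause — contradiction.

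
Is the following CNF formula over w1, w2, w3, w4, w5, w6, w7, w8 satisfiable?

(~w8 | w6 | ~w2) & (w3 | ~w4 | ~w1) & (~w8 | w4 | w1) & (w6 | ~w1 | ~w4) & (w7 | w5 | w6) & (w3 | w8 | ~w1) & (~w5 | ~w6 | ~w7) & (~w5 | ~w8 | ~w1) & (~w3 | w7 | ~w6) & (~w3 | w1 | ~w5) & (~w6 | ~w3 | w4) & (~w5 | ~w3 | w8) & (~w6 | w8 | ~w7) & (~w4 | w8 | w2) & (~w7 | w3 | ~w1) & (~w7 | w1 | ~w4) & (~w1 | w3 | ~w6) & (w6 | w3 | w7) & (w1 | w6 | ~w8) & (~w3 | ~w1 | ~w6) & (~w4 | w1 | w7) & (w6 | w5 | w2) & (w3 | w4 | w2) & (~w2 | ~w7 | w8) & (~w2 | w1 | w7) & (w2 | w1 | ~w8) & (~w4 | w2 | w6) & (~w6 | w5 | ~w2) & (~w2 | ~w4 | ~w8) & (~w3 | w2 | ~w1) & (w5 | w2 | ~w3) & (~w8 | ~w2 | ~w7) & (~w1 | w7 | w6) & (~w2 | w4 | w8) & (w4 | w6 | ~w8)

Try w8 = 0.
Try w3 = 1.
Unit clause (~w5) forces w5 = 0.
Unit clause (w2) forces w2 = 1.
Unit clause (~w7) forces w7 = 0.
Unit clause (w6) forces w6 = 1.
Now (~w6) is unsatisfied and unit — conflict.
So w3 must be the other value — set w3 = 0.
Unit clause (~w1) forces w1 = 0.
Try w6 = 0.
Unit clause (w7) forces w7 = 1.
Unit clause (~w4) forces w4 = 0.
Unit clause (w2) forces w2 = 1.
Now (~w2) is unsatisfied and unit — conflict.
So w6 must be the other value — set w6 = 1.
Unit clause (~w7) forces w7 = 0.
Unit clause (~w4) forces w4 = 0.
Unit clause (w2) forces w2 = 1.
Now (~w2) is unsatisfied and unit — conflict.
Both values of w6 lead to a conflict.
Both values of w3 lead to a conflict.
So w8 must be the other value — set w8 = 1.
Try w6 = 1.
Try w4 = 1.
Unit clause (~w2) forces w2 = 0.
Unit clause (w1) forces w1 = 1.
Unit clause (w3) forces w3 = 1.
Now (~w3) is unsatisfied and unit — conflict.
So w4 must be the other value — set w4 = 0.
Unit clause (w1) forces w1 = 1.
Unit clause (~w5) forces w5 = 0.
Unit clause (~w3) forces w3 = 0.
Now (w3) is unsatisfied and unit — conflict.
Both values of w4 lead to a conflict.
So w6 must be the other value — set w6 = 0.
Unit clause (~w2) forces w2 = 0.
Unit clause (w1) forces w1 = 1.
Unit clause (~w4) forces w4 = 0.
Now (w4) is unsatisfied and unit — conflict.
Both values of w6 lead to a conflict.
Both values of w8 lead to a conflict.
No assignment satisfies every clause.

No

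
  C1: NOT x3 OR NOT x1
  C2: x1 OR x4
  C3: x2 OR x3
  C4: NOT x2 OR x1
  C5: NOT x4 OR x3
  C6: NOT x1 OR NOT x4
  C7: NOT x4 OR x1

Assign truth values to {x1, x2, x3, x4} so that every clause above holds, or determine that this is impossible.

Branch on x3: set x3 = false.
From the singleton clause (x2), x2 = true.
From the singleton clause (x1), x1 = true.
From the singleton clause (NOT x4), x4 = false.
Every clause now holds.

x1 ↦ true; x2 ↦ true; x3 ↦ false; x4 ↦ false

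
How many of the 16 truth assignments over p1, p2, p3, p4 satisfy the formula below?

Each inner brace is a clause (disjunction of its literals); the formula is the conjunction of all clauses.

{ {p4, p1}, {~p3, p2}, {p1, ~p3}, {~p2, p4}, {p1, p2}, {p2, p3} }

There are 2^4 = 16 truth assignments over (p1, p2, p3, p4).
Check each against the 6 clauses (columns in the order p1, p2, p3, p4):
  F F F F  ✗ fails (p4 | p1)
  F F F T  ✗ fails (p1 | p2)
  F F T F  ✗ fails (p4 | p1)
  F F T T  ✗ fails (~p3 | p2)
  F T F F  ✗ fails (p4 | p1)
  F T F T  ✓ satisfies all
  F T T F  ✗ fails (p4 | p1)
  F T T T  ✗ fails (p1 | ~p3)
  T F F F  ✗ fails (p2 | p3)
  T F F T  ✗ fails (p2 | p3)
  T F T F  ✗ fails (~p3 | p2)
  T F T T  ✗ fails (~p3 | p2)
  T T F F  ✗ fails (~p2 | p4)
  T T F T  ✓ satisfies all
  T T T F  ✗ fails (~p2 | p4)
  T T T T  ✓ satisfies all
3 of the 16 rows are models.

3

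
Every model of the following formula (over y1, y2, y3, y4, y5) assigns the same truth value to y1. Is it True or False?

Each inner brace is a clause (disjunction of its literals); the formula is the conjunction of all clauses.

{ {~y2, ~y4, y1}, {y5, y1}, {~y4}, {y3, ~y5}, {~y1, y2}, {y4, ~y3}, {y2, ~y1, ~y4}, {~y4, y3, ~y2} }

Suppose y1 = 0.
Unit clause (y5) forces y5 = 1.
Unit clause (~y4) forces y4 = 0.
Unit clause (y3) forces y3 = 1.
Now (~y3) is unsatisfied and unit — conflict.
So every satisfying assignment has y1 = True.

True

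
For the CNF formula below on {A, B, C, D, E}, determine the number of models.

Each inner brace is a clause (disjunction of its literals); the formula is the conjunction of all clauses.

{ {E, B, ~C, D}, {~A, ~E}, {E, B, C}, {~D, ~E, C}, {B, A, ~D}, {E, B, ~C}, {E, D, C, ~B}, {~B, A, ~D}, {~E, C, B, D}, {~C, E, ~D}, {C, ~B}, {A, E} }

There are 2^5 = 32 truth assignments over (A, B, C, D, E).
Split on C. With C = 1, the clauses containing C are satisfied and ~C drops from the rest; 3 of the 2^4 = 16 assignments to the other variables satisfy what remains.
With C = 0, by the same count on the reduced clause set, 0 assignments work.
(One model: A=F, B=F, C=T, D=F, E=T.)
Total: 3 + 0 = 3.

3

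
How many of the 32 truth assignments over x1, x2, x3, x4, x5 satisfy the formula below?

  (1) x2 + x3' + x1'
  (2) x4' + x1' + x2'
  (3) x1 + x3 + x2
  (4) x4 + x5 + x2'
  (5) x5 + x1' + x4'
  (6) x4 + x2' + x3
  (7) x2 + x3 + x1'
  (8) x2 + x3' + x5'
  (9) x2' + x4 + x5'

There are 2^5 = 32 truth assignments over (x1, x2, x3, x4, x5).
Split on x2. With x2 = 1, the clauses containing x2 are satisfied and x2' drops from the rest; 4 of the 2^4 = 16 assignments to the other variables satisfy what remains.
With x2 = 0, by the same count on the reduced clause set, 2 assignments work.
Total: 4 + 2 = 6.

6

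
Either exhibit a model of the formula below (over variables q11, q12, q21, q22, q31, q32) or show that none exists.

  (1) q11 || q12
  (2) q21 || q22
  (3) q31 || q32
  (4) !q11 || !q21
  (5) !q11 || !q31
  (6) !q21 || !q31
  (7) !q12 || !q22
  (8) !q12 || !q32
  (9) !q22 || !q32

UNSATISFIABLE

Try q11 = true.
The clause (!q21) is unit, so q21 = false.
The clause (q22) is unit, so q22 = true.
The clause (!q31) is unit, so q31 = false.
The clause (q32) is unit, so q32 = true.
Now (!q32) is unsatisfied and unit — conflict.
Undo q11 and try q11 = false.
The clause (q12) is unit, so q12 = true.
The clause (!q22) is unit, so q22 = false.
The clause (q21) is unit, so q21 = true.
The clause (!q31) is unit, so q31 = false.
The clause (q32) is unit, so q32 = true.
Now (!q32) is unsatisfied and unit — conflict.
Either choice for q11 ends in contradiction.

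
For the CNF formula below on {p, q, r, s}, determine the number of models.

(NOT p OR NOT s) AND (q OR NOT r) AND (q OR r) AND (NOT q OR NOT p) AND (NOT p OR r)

4

There are 2^4 = 16 truth assignments over (p, q, r, s).
Split on s. With s = true, the clauses containing s are satisfied and NOT s drops from the rest; 2 of the 2^3 = 8 assignments to the other variables satisfy what remains.
With s = false, by the same count on the reduced clause set, 2 assignments work.
(One model: p=F, q=T, r=F, s=F.)
Total: 2 + 2 = 4.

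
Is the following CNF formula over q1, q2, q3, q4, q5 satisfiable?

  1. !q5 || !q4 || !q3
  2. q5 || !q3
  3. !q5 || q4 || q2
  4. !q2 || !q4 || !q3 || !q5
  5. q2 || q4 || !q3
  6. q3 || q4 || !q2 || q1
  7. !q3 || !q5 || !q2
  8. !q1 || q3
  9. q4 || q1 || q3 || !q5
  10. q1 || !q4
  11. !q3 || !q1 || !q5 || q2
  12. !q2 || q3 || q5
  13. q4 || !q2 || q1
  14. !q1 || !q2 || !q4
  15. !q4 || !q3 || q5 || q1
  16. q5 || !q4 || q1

Yes, satisfiable

Suppose q5 = false.
Unit clause (!q3) forces q3 = false.
Unit clause (!q1) forces q1 = false.
Unit clause (!q4) forces q4 = false.
Unit clause (!q2) forces q2 = false.
Every clause now holds.
A satisfying assignment: q1=false; q2=false; q3=false; q4=false; q5=false.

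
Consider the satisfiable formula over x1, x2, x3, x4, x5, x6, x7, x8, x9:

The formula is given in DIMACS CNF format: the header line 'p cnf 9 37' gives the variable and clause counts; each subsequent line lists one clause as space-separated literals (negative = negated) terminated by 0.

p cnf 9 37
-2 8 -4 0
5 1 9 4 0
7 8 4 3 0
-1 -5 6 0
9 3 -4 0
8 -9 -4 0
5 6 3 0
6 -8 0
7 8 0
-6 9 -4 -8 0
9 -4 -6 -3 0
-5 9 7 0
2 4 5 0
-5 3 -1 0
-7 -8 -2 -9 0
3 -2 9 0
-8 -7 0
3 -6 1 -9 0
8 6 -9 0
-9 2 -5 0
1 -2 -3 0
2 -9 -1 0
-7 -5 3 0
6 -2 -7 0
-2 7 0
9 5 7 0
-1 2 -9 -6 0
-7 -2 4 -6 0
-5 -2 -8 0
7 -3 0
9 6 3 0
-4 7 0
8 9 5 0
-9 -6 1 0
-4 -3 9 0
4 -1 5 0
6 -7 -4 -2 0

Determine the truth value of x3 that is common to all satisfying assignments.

Suppose x3 = False.
Try x9 = True.
Try x8 = True.
From the singleton clause (x6), x6 = True.
From the singleton clause (¬x7), x7 = False.
From the singleton clause (x1), x1 = True.
From the singleton clause (¬x5), x5 = False.
From the singleton clause (x2), x2 = True.
That conflicts with the unit clause (¬x2).
Undo x8 and try x8 = False.
From the singleton clause (¬x4), x4 = False.
From the singleton clause (x7), x7 = True.
From the singleton clause (x6), x6 = True.
From the singleton clause (x1), x1 = True.
From the singleton clause (¬x5), x5 = False.
That conflicts with the unit clause (x5).
Either choice for x8 ends in contradiction.
Undo x9 and try x9 = False.
From the singleton clause (¬x4), x4 = False.
From the singleton clause (¬x2), x2 = False.
From the singleton clause (x5), x5 = True.
From the singleton clause (x7), x7 = True.
That conflicts with the unit clause (¬x7).
Either choice for x9 ends in contradiction.
So every satisfying assignment has x3 = True.

True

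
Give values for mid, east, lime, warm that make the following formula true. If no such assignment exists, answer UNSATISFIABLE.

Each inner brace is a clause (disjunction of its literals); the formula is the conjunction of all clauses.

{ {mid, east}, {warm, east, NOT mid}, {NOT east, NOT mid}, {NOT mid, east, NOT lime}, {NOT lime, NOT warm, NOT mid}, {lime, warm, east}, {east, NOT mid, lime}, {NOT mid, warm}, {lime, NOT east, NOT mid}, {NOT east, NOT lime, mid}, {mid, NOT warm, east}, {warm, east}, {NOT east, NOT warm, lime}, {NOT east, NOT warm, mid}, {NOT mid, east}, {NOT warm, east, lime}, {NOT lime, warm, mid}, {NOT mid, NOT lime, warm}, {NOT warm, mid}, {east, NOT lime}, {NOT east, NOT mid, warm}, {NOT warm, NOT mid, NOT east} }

mid ↦ false; east ↦ true; lime ↦ false; warm ↦ false

Case mid = false:
(east) alone gives east = true.
(NOT lime) alone gives lime = false.
(NOT warm) alone gives warm = false.
This assignment satisfies each clause.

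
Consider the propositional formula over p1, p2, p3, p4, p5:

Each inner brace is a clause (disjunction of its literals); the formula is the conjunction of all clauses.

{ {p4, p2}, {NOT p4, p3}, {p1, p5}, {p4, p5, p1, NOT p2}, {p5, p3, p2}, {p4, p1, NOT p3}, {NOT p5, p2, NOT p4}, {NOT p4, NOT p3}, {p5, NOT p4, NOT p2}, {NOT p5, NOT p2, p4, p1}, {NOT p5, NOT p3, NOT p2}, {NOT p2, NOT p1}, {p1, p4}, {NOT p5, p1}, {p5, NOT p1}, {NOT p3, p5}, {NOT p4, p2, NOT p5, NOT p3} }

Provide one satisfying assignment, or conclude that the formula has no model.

Try p4 = true.
Unit clause (p3) forces p3 = true.
That conflicts with the unit clause (NOT p3).
So p4 must be the other value — set p4 = false.
Unit clause (p2) forces p2 = true.
Unit clause (NOT p1) forces p1 = false.
That conflicts with the unit clause (p1).
Both values of p4 lead to a conflict.

UNSATISFIABLE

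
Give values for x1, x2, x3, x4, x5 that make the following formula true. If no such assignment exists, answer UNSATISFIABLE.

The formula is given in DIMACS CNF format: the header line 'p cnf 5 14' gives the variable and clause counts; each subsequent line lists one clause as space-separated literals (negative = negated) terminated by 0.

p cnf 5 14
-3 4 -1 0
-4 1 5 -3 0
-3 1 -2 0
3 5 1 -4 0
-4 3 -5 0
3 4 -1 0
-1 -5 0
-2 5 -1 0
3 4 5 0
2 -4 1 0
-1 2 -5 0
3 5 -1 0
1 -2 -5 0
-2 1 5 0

Suppose x1 = True.
The clause (¬x5) is unit, so x5 = False.
The clause (¬x2) is unit, so x2 = False.
The clause (x3) is unit, so x3 = True.
The clause (x4) is unit, so x4 = True.
This assignment satisfies each clause.

x1 ↦ True, x2 ↦ False, x3 ↦ True, x4 ↦ True, x5 ↦ False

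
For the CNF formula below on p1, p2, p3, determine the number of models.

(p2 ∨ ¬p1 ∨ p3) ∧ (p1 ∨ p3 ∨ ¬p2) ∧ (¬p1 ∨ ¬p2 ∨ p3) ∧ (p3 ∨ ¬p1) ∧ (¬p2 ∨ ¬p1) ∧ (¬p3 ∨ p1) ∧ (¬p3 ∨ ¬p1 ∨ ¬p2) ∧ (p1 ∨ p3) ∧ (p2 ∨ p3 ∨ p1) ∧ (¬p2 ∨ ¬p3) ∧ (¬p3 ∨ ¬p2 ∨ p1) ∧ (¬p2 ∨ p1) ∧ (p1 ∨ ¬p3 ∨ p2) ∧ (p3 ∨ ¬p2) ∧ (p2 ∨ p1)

There are 2^3 = 8 truth assignments over (p1, p2, p3).
Check each against the 15 clauses (columns in the order p1, p2, p3):
  F F F  ✗ fails (p1 ∨ p3)
  F F T  ✗ fails (¬p3 ∨ p1)
  F T F  ✗ fails (p1 ∨ p3 ∨ ¬p2)
  F T T  ✗ fails (¬p3 ∨ p1)
  T F F  ✗ fails (p2 ∨ ¬p1 ∨ p3)
  T F T  ✓ satisfies all
  T T F  ✗ fails (¬p1 ∨ ¬p2 ∨ p3)
  T T T  ✗ fails (¬p2 ∨ ¬p1)
1 of the 8 rows is a model.

1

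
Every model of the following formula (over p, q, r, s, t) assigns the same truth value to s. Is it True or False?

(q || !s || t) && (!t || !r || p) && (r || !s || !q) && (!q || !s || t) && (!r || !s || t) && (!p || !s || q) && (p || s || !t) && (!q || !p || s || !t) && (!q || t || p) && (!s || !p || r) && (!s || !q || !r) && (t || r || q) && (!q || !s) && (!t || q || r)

False

Suppose s = true.
The clause (!q) is unit, so q = false.
The clause (t) is unit, so t = true.
The clause (!p) is unit, so p = false.
The clause (!r) is unit, so r = false.
Now (r) is unsatisfied and unit — conflict.
So every satisfying assignment has s = False.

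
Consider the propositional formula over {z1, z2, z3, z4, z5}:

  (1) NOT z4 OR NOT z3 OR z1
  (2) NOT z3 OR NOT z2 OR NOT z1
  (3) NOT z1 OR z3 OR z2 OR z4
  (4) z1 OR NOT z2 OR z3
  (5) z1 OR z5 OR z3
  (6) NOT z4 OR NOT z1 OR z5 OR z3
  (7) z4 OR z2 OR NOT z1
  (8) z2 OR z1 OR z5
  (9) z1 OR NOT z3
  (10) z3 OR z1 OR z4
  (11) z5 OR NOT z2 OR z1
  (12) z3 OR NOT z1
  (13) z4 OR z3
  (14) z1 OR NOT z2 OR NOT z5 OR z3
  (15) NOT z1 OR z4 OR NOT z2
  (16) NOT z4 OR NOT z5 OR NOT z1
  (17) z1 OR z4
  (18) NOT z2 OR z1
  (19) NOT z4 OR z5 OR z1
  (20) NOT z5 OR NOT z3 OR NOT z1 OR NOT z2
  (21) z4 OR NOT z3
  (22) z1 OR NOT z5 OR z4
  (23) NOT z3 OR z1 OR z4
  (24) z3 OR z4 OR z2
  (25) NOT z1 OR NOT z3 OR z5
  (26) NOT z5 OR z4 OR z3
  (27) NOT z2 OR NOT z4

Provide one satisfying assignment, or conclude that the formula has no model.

z1 ↦ false,  z2 ↦ false,  z3 ↦ false,  z4 ↦ true,  z5 ↦ true

Branch on z1: set z1 = false.
From the singleton clause (NOT z3), z3 = false.
From the singleton clause (NOT z2), z2 = false.
From the singleton clause (z5), z5 = true.
From the singleton clause (z4), z4 = true.
All clauses are satisfied.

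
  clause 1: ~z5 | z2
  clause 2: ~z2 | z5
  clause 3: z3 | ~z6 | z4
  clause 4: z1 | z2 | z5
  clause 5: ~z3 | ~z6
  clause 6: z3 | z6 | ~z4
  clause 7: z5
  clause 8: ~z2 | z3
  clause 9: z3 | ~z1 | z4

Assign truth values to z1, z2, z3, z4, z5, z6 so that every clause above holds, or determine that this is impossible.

The clause (z5) is unit, so z5 = 1.
The clause (z2) is unit, so z2 = 1.
The clause (z3) is unit, so z3 = 1.
The clause (~z6) is unit, so z6 = 0.
All clauses hold; z1, z4 can take either value.

z1=0, z2=1, z3=1, z4=1, z5=1, z6=0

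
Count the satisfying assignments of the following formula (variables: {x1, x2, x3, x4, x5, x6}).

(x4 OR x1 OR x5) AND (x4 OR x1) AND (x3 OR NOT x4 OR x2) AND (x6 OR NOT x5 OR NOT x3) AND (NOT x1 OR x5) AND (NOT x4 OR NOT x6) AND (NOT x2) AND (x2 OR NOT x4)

3

There are 2^6 = 64 truth assignments over (x1, x2, x3, x4, x5, x6).
Split on x5. With x5 = true, the clauses containing x5 are satisfied and NOT x5 drops from the rest; 3 of the 2^5 = 32 assignments to the other variables satisfy what remains.
With x5 = false, by the same count on the reduced clause set, 0 assignments work.
(One model: x1=T, x2=F, x3=F, x4=F, x5=T, x6=F.)
Total: 3 + 0 = 3.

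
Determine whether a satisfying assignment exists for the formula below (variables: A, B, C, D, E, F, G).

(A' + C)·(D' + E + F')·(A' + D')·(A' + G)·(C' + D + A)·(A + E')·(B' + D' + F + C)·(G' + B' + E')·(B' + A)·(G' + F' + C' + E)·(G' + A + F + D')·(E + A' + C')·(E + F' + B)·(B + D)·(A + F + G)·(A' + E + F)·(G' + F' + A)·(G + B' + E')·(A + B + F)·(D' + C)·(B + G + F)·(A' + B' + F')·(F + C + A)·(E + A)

No, unsatisfiable

Try A = 0.
Unit clause (E') forces E = 0.
That conflicts with the unit clause (E).
That branch fails; take A = 1 instead.
Unit clause (C) forces C = 1.
Unit clause (D') forces D = 0.
Unit clause (G) forces G = 1.
Unit clause (E) forces E = 1.
Unit clause (B') forces B = 0.
That conflicts with the unit clause (B).
Either choice for A ends in contradiction.
No assignment satisfies every clause.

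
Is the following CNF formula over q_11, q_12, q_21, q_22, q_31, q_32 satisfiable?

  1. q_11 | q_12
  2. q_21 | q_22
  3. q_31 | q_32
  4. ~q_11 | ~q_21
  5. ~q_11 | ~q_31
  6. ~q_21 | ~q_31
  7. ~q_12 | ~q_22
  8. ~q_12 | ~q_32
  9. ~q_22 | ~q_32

Case q_11 = 1:
The clause (~q_21) is unit, so q_21 = 0.
The clause (q_22) is unit, so q_22 = 1.
The clause (~q_31) is unit, so q_31 = 0.
The clause (q_32) is unit, so q_32 = 1.
That conflicts with the unit clause (~q_32).
Undo q_11 and try q_11 = 0.
The clause (q_12) is unit, so q_12 = 1.
The clause (~q_22) is unit, so q_22 = 0.
The clause (q_21) is unit, so q_21 = 1.
The clause (~q_31) is unit, so q_31 = 0.
The clause (q_32) is unit, so q_32 = 1.
That conflicts with the unit clause (~q_32).
Both values of q_11 lead to a conflict.
No assignment satisfies every clause.

Unsatisfiable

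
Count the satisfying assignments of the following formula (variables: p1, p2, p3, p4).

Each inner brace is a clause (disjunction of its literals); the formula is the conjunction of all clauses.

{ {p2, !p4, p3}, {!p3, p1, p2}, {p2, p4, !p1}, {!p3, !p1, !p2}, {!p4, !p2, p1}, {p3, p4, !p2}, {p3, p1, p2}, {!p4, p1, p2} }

There are 2^4 = 16 truth assignments over (p1, p2, p3, p4).
Check each against the 8 clauses (columns in the order p1, p2, p3, p4):
  F F F F  ✗ fails (p3 || p1 || p2)
  F F F T  ✗ fails (p2 || !p4 || p3)
  F F T F  ✗ fails (!p3 || p1 || p2)
  F F T T  ✗ fails (!p3 || p1 || p2)
  F T F F  ✗ fails (p3 || p4 || !p2)
  F T F T  ✗ fails (!p4 || !p2 || p1)
  F T T F  ✓ satisfies all
  F T T T  ✗ fails (!p4 || !p2 || p1)
  T F F F  ✗ fails (p2 || p4 || !p1)
  T F F T  ✗ fails (p2 || !p4 || p3)
  T F T F  ✗ fails (p2 || p4 || !p1)
  T F T T  ✓ satisfies all
  T T F F  ✗ fails (p3 || p4 || !p2)
  T T F T  ✓ satisfies all
  T T T F  ✗ fails (!p3 || !p1 || !p2)
  T T T T  ✗ fails (!p3 || !p1 || !p2)
3 of the 16 rows are models.

3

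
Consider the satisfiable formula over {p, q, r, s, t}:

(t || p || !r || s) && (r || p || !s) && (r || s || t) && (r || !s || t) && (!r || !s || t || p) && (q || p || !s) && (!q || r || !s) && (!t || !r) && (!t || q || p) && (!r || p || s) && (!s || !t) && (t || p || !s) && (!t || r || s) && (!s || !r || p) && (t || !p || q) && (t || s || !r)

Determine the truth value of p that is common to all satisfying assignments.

Suppose p = false.
Try r = true.
Unit clause (!t) forces t = false.
Unit clause (s) forces s = true.
But (!s) is also a unit clause — contradiction.
That branch fails; take r = false instead.
Unit clause (!s) forces s = false.
Unit clause (t) forces t = true.
But (!t) is also a unit clause — contradiction.
Either choice for r ends in contradiction.
So every satisfying assignment has p = True.

True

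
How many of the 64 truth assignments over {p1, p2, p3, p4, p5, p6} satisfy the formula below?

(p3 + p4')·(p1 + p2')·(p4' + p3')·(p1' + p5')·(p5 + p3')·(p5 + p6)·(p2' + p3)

There are 2^6 = 64 truth assignments over (p1, p2, p3, p4, p5, p6).
Split on p6. With p6 = 1, the clauses containing p6 are satisfied and p6' drops from the rest; 4 of the 2^5 = 32 assignments to the other variables satisfy what remains.
With p6 = 0, by the same count on the reduced clause set, 2 assignments work.
(One model: p1=F, p2=F, p3=F, p4=F, p5=F, p6=T.)
Total: 4 + 2 = 6.

6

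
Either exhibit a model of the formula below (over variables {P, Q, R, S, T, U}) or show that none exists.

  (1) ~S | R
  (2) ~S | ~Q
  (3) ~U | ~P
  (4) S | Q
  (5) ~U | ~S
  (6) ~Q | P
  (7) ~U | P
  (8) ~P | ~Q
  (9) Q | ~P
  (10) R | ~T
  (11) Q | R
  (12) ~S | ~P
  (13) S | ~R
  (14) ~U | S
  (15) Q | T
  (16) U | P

Branch on S: set S = 0.
The clause (Q) is unit, so Q = 1.
The clause (P) is unit, so P = 1.
But (~P) is also a unit clause — contradiction.
Backtrack on S: now try S = 1.
The clause (R) is unit, so R = 1.
The clause (~Q) is unit, so Q = 0.
The clause (~U) is unit, so U = 0.
The clause (~P) is unit, so P = 0.
But (P) is also a unit clause — contradiction.
Both values of S lead to a conflict.

UNSATISFIABLE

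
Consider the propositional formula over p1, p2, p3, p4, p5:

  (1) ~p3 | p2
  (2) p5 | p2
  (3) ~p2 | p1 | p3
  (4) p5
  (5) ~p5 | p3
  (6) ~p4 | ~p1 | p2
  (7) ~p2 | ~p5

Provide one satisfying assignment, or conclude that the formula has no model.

From the singleton clause (p5), p5 = 1.
From the singleton clause (p3), p3 = 1.
From the singleton clause (p2), p2 = 1.
But (~p2) is also a unit clause — contradiction.

UNSATISFIABLE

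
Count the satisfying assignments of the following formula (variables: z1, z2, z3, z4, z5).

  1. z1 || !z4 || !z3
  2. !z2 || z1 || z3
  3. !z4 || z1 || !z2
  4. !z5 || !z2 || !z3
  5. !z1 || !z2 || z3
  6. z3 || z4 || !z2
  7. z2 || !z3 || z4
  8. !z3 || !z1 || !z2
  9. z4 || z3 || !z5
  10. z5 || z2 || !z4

There are 2^5 = 32 truth assignments over (z1, z2, z3, z4, z5).
Split on z4. With z4 = true, the clauses containing z4 are satisfied and !z4 drops from the rest; 3 of the 2^4 = 16 assignments to the other variables satisfy what remains.
With z4 = false, by the same count on the reduced clause set, 3 assignments work.
(One model: z1=F, z2=F, z3=F, z4=F, z5=F.)
Total: 3 + 3 = 6.

6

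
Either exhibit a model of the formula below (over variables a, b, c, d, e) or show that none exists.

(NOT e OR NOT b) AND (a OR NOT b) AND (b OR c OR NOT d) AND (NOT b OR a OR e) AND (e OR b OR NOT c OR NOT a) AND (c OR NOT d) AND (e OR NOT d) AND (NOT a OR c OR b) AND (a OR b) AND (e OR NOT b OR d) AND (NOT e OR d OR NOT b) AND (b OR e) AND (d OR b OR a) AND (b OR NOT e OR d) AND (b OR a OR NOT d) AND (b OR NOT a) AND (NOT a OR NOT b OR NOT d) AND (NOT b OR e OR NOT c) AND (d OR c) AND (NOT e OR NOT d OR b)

UNSATISFIABLE

Try e = false.
Unit clause (NOT d) forces d = false.
Unit clause (NOT b) forces b = false.
But (b) is also a unit clause — contradiction.
Backtrack on e: now try e = true.
Unit clause (NOT b) forces b = false.
Unit clause (a) forces a = true.
But (NOT a) is also a unit clause — contradiction.
Neither e = true nor e = false works.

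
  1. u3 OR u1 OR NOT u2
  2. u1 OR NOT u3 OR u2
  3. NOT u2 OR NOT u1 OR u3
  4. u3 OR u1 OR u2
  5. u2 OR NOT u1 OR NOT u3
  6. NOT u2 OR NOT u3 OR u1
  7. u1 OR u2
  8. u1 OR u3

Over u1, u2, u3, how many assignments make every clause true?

There are 2^3 = 8 truth assignments over (u1, u2, u3).
Check each against the 8 clauses (columns in the order u1, u2, u3):
  F F F  ✗ fails (u3 OR u1 OR u2)
  F F T  ✗ fails (u1 OR NOT u3 OR u2)
  F T F  ✗ fails (u3 OR u1 OR NOT u2)
  F T T  ✗ fails (NOT u2 OR NOT u3 OR u1)
  T F F  ✓ satisfies all
  T F T  ✗ fails (u2 OR NOT u1 OR NOT u3)
  T T F  ✗ fails (NOT u2 OR NOT u1 OR u3)
  T T T  ✓ satisfies all
2 of the 8 rows are models.

2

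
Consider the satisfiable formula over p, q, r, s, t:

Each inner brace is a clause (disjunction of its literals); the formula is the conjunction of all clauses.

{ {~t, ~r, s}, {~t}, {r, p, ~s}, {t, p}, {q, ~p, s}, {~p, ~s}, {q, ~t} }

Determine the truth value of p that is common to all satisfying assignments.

Suppose p = 0.
From the singleton clause (~t), t = 0.
But (t) is also a unit clause — contradiction.
So every satisfying assignment has p = True.

True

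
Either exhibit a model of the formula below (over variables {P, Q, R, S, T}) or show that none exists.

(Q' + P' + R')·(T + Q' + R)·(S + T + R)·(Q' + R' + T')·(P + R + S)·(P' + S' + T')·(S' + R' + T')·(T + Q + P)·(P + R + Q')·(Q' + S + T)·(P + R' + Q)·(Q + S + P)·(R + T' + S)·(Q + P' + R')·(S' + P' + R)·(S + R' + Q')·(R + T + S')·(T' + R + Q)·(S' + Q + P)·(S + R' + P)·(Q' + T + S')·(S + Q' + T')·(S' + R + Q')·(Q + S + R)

Case Q = 0:
Case T = 1:
Unit clause (R) forces R = 1.
Unit clause (S') forces S = 0.
Unit clause (P) forces P = 1.
But (P') is also a unit clause — contradiction.
Backtrack on T: now try T = 0.
Unit clause (P) forces P = 1.
Unit clause (R') forces R = 0.
Unit clause (S) forces S = 1.
But (S') is also a unit clause — contradiction.
Both values of T lead to a conflict.
Backtrack on Q: now try Q = 1.
Case P = 0:
Unit clause (R) forces R = 1.
Unit clause (T') forces T = 0.
Unit clause (S) forces S = 1.
But (S') is also a unit clause — contradiction.
Backtrack on P: now try P = 1.
Unit clause (R') forces R = 0.
Unit clause (T) forces T = 1.
Unit clause (S') forces S = 0.
But (S) is also a unit clause — contradiction.
Both values of P lead to a conflict.
Both values of Q lead to a conflict.

UNSATISFIABLE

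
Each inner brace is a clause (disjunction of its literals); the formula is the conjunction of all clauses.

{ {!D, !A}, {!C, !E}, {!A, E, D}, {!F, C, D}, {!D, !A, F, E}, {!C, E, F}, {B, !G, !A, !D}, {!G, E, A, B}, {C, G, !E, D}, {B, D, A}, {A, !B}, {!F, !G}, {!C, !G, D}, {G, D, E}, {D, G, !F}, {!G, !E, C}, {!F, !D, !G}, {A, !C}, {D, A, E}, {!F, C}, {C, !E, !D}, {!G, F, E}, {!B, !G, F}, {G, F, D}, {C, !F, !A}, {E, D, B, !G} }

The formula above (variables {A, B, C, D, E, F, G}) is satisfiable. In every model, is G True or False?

False

Suppose G = true.
Unit clause (!F) forces F = false.
Unit clause (E) forces E = true.
Unit clause (!C) forces C = false.
That conflicts with the unit clause (C).
So every satisfying assignment has G = False.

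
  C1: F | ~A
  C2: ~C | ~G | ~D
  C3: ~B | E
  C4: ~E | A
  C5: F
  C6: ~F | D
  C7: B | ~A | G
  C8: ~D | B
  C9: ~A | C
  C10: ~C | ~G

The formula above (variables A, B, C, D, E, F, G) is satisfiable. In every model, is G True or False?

Suppose G = 1.
The clause (F) is unit, so F = 1.
The clause (D) is unit, so D = 1.
The clause (~C) is unit, so C = 0.
The clause (B) is unit, so B = 1.
The clause (E) is unit, so E = 1.
The clause (A) is unit, so A = 1.
Now (~A) is unsatisfied and unit — conflict.
So every satisfying assignment has G = False.

False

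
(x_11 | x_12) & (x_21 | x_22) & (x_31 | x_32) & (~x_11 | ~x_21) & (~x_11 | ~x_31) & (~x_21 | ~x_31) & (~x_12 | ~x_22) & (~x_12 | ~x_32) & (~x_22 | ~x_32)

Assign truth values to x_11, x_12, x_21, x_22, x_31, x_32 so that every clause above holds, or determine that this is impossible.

UNSATISFIABLE

Try x_11 = 1.
Unit clause (~x_21) forces x_21 = 0.
Unit clause (x_22) forces x_22 = 1.
Unit clause (~x_31) forces x_31 = 0.
Unit clause (x_32) forces x_32 = 1.
But (~x_32) is also a unit clause — contradiction.
Undo x_11 and try x_11 = 0.
Unit clause (x_12) forces x_12 = 1.
Unit clause (~x_22) forces x_22 = 0.
Unit clause (x_21) forces x_21 = 1.
Unit clause (~x_31) forces x_31 = 0.
Unit clause (x_32) forces x_32 = 1.
But (~x_32) is also a unit clause — contradiction.
Both values of x_11 lead to a conflict.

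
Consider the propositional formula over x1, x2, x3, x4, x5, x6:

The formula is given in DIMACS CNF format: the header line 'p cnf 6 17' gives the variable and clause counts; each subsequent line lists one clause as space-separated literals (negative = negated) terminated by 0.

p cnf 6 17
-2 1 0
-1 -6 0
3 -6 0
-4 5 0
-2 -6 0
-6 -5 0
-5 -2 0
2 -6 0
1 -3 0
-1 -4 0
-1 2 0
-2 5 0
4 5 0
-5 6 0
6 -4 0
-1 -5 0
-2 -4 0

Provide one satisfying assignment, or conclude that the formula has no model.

Suppose x2 = False.
(¬x6) alone gives x6 = False.
(¬x1) alone gives x1 = False.
(¬x3) alone gives x3 = False.
(¬x5) alone gives x5 = False.
(¬x4) alone gives x4 = False.
That conflicts with the unit clause (x4).
So x2 must be the other value — set x2 = True.
(x1) alone gives x1 = True.
(¬x6) alone gives x6 = False.
(¬x5) alone gives x5 = False.
That conflicts with the unit clause (x5).
Either choice for x2 ends in contradiction.

UNSATISFIABLE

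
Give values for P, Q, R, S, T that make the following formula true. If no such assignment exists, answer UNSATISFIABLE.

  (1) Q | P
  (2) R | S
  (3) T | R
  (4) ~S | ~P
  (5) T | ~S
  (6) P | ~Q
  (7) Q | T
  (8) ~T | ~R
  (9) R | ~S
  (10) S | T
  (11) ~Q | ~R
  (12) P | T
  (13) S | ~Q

UNSATISFIABLE

Try Q = 1.
Unit clause (P) forces P = 1.
Unit clause (~S) forces S = 0.
But (S) is also a unit clause — contradiction.
So Q must be the other value — set Q = 0.
Unit clause (P) forces P = 1.
Unit clause (~S) forces S = 0.
Unit clause (R) forces R = 1.
Unit clause (T) forces T = 1.
But (~T) is also a unit clause — contradiction.
Neither Q = 1 nor Q = 0 works.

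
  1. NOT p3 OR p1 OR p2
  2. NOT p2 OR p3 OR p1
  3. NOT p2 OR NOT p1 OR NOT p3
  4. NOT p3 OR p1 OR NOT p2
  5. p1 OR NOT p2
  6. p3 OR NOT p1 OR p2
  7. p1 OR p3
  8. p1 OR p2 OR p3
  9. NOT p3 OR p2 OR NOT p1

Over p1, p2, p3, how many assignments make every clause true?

1

There are 2^3 = 8 truth assignments over (p1, p2, p3).
Check each against the 9 clauses (columns in the order p1, p2, p3):
  F F F  ✗ fails (p1 OR p3)
  F F T  ✗ fails (NOT p3 OR p1 OR p2)
  F T F  ✗ fails (NOT p2 OR p3 OR p1)
  F T T  ✗ fails (NOT p3 OR p1 OR NOT p2)
  T F F  ✗ fails (p3 OR NOT p1 OR p2)
  T F T  ✗ fails (NOT p3 OR p2 OR NOT p1)
  T T F  ✓ satisfies all
  T T T  ✗ fails (NOT p2 OR NOT p1 OR NOT p3)
1 of the 8 rows is a model.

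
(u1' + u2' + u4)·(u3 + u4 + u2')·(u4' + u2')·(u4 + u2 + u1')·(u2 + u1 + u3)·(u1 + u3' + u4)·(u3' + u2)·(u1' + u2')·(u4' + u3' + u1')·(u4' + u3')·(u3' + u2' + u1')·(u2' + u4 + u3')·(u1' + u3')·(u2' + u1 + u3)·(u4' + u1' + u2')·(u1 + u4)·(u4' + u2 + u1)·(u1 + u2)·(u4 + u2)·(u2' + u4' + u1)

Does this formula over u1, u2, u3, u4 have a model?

Try u4 = 1.
From the singleton clause (u2'), u2 = 0.
From the singleton clause (u3'), u3 = 0.
From the singleton clause (u1), u1 = 1.
All clauses are satisfied.
A satisfying assignment: u1: 1, u2: 0, u3: 0, u4: 1.

Yes, satisfiable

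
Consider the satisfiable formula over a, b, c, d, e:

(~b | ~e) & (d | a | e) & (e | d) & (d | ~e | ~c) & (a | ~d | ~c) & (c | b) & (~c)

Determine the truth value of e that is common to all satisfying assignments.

False

Suppose e = 1.
The clause (~b) is unit, so b = 0.
The clause (c) is unit, so c = 1.
But (~c) is also a unit clause — contradiction.
So every satisfying assignment has e = False.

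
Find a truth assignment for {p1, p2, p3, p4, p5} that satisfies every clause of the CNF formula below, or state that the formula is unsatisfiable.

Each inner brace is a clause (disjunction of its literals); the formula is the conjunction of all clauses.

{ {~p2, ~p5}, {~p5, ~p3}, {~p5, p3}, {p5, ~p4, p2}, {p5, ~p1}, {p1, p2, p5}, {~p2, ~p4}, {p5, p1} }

UNSATISFIABLE

Suppose p2 = 0.
Suppose p5 = 0.
From the singleton clause (~p4), p4 = 0.
From the singleton clause (~p1), p1 = 0.
But (p1) is also a unit clause — contradiction.
That branch fails; take p5 = 1 instead.
From the singleton clause (~p3), p3 = 0.
But (p3) is also a unit clause — contradiction.
Both values of p5 lead to a conflict.
That branch fails; take p2 = 1 instead.
From the singleton clause (~p5), p5 = 0.
From the singleton clause (~p1), p1 = 0.
But (p1) is also a unit clause — contradiction.
Both values of p2 lead to a conflict.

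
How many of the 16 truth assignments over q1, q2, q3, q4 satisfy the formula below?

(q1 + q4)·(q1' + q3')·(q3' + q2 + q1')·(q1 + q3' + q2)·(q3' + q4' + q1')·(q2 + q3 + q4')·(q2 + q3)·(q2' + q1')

2

There are 2^4 = 16 truth assignments over (q1, q2, q3, q4).
Split on q3. With q3 = 1, the clauses containing q3 are satisfied and q3' drops from the rest; 1 of the 2^3 = 8 assignments to the other variables satisfy what remains.
With q3 = 0, by the same count on the reduced clause set, 1 assignment works.
(One model: q1=F, q2=T, q3=F, q4=T.)
Total: 1 + 1 = 2.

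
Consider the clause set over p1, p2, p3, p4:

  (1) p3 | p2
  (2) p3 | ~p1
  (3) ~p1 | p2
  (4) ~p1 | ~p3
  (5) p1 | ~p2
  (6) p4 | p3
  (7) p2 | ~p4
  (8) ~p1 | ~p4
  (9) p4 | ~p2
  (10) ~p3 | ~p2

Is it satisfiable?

Suppose p3 = 1.
From the singleton clause (~p1), p1 = 0.
From the singleton clause (~p2), p2 = 0.
From the singleton clause (~p4), p4 = 0.
All clauses are satisfied.
A satisfying assignment: p1=0; p2=0; p3=1; p4=0.

Satisfiable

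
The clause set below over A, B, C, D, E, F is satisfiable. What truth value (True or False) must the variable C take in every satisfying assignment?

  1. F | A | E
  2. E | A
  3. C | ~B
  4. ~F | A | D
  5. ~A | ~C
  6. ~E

Suppose C = 1.
(~A) alone gives A = 0.
(E) alone gives E = 1.
That conflicts with the unit clause (~E).
So every satisfying assignment has C = False.

False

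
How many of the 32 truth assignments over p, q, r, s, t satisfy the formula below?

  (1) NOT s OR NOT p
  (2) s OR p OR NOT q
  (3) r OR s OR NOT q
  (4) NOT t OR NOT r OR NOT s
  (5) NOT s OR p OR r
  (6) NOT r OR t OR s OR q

10

There are 2^5 = 32 truth assignments over (p, q, r, s, t).
Split on r. With r = true, the clauses containing r are satisfied and NOT r drops from the rest; 6 of the 2^4 = 16 assignments to the other variables satisfy what remains.
With r = false, by the same count on the reduced clause set, 4 assignments work.
(One model: p=F, q=F, r=F, s=F, t=F.)
Total: 6 + 4 = 10.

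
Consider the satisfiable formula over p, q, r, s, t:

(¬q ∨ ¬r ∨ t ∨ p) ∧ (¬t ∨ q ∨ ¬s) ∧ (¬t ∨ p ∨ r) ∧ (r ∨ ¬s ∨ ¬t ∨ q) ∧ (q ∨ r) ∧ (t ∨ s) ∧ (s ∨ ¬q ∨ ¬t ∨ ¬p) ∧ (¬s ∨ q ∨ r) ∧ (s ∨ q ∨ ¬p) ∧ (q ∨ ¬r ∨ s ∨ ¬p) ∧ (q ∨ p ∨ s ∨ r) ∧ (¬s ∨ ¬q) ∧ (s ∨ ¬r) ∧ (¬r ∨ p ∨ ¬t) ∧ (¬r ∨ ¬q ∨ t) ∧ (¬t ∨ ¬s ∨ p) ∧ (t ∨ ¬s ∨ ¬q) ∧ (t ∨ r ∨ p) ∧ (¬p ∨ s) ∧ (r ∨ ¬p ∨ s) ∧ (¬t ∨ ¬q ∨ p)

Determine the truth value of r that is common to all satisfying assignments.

Suppose r = False.
The clause (q) is unit, so q = True.
The clause (¬s) is unit, so s = False.
The clause (t) is unit, so t = True.
The clause (p) is unit, so p = True.
That conflicts with the unit clause (¬p).
So every satisfying assignment has r = True.

True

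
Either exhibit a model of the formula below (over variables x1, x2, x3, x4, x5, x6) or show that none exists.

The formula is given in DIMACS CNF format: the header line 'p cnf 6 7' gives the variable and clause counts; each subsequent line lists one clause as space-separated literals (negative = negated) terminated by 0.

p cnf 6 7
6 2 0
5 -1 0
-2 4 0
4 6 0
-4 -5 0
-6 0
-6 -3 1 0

x1=False, x2=True, x3=False, x4=True, x5=False, x6=False

From the singleton clause (¬x6), x6 = False.
From the singleton clause (x2), x2 = True.
From the singleton clause (x4), x4 = True.
From the singleton clause (¬x5), x5 = False.
From the singleton clause (¬x1), x1 = False.
No clause remains; x3 is free.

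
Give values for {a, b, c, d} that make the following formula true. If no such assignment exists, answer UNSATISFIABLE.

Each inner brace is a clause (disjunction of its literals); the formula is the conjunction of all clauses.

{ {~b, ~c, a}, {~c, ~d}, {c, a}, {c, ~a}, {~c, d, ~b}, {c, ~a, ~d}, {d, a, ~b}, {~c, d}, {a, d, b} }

Branch on c: set c = 0.
Unit clause (a) forces a = 1.
That conflicts with the unit clause (~a).
So c must be the other value — set c = 1.
Unit clause (~d) forces d = 0.
That conflicts with the unit clause (d).
Both values of c lead to a conflict.

UNSATISFIABLE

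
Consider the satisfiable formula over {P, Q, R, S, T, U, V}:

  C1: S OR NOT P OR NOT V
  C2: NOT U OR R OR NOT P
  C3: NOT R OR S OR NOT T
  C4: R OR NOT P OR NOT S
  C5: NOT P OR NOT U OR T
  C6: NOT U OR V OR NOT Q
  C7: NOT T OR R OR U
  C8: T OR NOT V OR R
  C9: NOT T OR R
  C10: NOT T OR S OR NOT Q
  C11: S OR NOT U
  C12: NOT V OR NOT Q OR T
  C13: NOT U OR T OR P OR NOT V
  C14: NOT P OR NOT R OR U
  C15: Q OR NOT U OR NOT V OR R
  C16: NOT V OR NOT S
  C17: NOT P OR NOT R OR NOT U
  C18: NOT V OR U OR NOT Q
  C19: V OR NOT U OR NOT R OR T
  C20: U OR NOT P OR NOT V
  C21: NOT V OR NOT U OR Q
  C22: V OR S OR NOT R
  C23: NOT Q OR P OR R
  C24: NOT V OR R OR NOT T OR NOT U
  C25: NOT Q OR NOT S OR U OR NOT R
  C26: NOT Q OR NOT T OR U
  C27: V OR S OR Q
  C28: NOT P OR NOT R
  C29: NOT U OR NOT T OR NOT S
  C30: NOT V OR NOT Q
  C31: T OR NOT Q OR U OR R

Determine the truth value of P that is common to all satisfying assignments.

Suppose P = true.
Unit clause (NOT R) forces R = false.
Unit clause (NOT U) forces U = false.
Unit clause (NOT S) forces S = false.
Unit clause (NOT V) forces V = false.
Unit clause (NOT T) forces T = false.
Unit clause (Q) forces Q = true.
But (NOT Q) is also a unit clause — contradiction.
So every satisfying assignment has P = False.

False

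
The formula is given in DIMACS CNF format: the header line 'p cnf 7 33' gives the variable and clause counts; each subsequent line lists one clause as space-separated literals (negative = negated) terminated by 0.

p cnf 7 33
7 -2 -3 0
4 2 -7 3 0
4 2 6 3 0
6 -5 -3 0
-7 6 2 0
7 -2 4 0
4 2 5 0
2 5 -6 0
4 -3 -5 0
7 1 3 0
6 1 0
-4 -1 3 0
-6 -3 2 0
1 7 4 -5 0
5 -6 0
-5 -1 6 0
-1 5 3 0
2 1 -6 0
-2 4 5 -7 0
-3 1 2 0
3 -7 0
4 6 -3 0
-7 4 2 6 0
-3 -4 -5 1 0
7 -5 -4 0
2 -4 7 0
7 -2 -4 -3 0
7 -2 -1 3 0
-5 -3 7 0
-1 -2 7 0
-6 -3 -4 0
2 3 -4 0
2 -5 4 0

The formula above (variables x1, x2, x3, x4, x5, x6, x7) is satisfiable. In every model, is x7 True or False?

Suppose x7 = False.
Suppose x2 = False.
Unit clause (¬x4) forces x4 = False.
Unit clause (x5) forces x5 = True.
That conflicts with the unit clause (¬x5).
Undo x2 and try x2 = True.
Unit clause (¬x3) forces x3 = False.
Unit clause (x4) forces x4 = True.
Unit clause (x1) forces x1 = True.
That conflicts with the unit clause (¬x1).
Neither x2 = True nor x2 = False works.
So every satisfying assignment has x7 = True.

True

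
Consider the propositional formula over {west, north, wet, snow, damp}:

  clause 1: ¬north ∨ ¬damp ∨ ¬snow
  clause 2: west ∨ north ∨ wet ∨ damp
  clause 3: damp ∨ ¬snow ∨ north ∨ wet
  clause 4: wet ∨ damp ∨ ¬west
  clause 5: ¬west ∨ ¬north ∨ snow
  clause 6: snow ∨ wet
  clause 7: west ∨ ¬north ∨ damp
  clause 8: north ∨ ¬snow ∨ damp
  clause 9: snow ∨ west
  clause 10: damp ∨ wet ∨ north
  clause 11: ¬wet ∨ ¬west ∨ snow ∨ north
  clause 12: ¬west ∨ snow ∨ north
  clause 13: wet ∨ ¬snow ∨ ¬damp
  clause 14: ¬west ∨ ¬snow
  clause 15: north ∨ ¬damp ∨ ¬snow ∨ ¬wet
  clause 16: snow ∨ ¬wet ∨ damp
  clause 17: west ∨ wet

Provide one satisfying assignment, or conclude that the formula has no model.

Branch on snow: set snow = True.
(¬west) alone gives west = False.
(wet) alone gives wet = True.
Branch on north: set north = False.
(damp) alone gives damp = True.
But (¬damp) is also a unit clause — contradiction.
Backtrack on north: now try north = True.
(¬damp) alone gives damp = False.
But (damp) is also a unit clause — contradiction.
Both values of north lead to a conflict.
Backtrack on snow: now try snow = False.
(wet) alone gives wet = True.
(west) alone gives west = True.
(¬north) alone gives north = False.
But (north) is also a unit clause — contradiction.
Both values of snow lead to a conflict.

UNSATISFIABLE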